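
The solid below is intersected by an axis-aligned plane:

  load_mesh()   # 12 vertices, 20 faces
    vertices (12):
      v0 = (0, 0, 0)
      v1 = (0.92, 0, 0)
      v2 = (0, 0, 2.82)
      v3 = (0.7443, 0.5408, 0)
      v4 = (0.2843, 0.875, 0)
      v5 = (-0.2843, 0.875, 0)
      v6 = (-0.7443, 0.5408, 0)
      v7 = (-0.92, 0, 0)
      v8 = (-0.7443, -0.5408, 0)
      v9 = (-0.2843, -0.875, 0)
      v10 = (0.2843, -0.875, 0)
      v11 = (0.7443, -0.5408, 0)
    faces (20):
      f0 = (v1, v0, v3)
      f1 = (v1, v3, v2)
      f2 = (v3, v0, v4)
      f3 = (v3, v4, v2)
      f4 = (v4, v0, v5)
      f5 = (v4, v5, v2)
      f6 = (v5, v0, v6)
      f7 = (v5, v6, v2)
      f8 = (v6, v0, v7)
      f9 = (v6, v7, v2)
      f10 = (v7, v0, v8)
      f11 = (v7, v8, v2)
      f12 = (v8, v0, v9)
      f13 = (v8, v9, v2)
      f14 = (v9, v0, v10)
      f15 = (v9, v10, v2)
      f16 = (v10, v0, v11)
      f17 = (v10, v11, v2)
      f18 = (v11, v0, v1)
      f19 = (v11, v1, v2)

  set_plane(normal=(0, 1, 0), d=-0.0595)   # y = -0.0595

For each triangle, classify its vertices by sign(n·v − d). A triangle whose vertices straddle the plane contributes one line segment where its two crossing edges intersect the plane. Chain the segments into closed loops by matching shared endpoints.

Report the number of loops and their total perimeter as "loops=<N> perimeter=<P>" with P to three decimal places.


loops=1 perimeter=7.388

Straddling triangles (10 of 20):
  (v7,v0,v8) [++-] → (-0.0818895, -0.0595, 0)–(-0.900669, -0.0595, 0)  len=0.8188
  (v7,v8,v2) [+-+] → (-0.900669, -0.0595, 0)–(-0.0818895, -0.0595, 2.50974)  len=2.6399
  (v8,v0,v9) [-+-] → (-0.0818895, -0.0595, 0)–(-0.0193324, -0.0595, 0)  len=0.0626
  (v8,v9,v2) [--+] → (-0.0193324, -0.0595, 2.62824)–(-0.0818895, -0.0595, 2.50974)  len=0.1340
  (v9,v0,v10) [-+-] → (-0.0193324, -0.0595, 0)–(0.0193324, -0.0595, 0)  len=0.0387
  (v9,v10,v2) [--+] → (0.0193324, -0.0595, 2.62824)–(-0.0193324, -0.0595, 2.62824)  len=0.0387
  (v10,v0,v11) [-+-] → (0.0193324, -0.0595, 0)–(0.0818895, -0.0595, 0)  len=0.0626
  (v10,v11,v2) [--+] → (0.0818895, -0.0595, 2.50974)–(0.0193324, -0.0595, 2.62824)  len=0.1340
  (v11,v0,v1) [-++] → (0.0818895, -0.0595, 0)–(0.900669, -0.0595, 0)  len=0.8188
  (v11,v1,v2) [-++] → (0.900669, -0.0595, 0)–(0.0818895, -0.0595, 2.50974)  len=2.6399

Chained into 1 loop(s):
  loop 1: 10 segments, perimeter = 7.3878
Total perimeter = 7.388


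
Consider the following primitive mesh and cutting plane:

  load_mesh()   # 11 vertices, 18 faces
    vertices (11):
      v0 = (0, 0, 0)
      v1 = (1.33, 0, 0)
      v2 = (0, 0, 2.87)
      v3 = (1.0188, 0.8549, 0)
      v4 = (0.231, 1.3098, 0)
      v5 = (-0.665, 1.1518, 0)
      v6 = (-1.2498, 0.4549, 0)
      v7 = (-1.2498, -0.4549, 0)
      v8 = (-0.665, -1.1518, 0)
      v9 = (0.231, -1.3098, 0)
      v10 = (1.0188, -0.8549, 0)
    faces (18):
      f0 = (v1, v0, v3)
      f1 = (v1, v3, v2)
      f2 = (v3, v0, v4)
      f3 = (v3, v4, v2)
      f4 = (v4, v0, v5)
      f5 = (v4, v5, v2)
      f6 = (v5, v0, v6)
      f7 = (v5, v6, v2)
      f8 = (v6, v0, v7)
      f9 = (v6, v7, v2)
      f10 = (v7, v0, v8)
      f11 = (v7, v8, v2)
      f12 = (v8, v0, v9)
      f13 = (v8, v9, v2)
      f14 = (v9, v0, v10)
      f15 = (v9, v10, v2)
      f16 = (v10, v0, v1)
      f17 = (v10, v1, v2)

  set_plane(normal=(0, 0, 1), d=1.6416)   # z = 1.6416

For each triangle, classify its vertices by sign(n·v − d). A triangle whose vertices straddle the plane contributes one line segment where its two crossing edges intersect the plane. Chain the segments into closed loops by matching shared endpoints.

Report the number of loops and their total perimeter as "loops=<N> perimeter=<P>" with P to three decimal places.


loops=1 perimeter=3.505

Straddling triangles (9 of 18):
  (v1,v3,v2) [--+] → (0.436061, 0.365909, 1.6416)–(0.569259, 0, 1.6416)  len=0.3894
  (v3,v4,v2) [--+] → (0.0988712, 0.560613, 1.6416)–(0.436061, 0.365909, 1.6416)  len=0.3894
  (v4,v5,v2) [--+] → (-0.284629, 0.492986, 1.6416)–(0.0988712, 0.560613, 1.6416)  len=0.3894
  (v5,v6,v2) [--+] → (-0.534932, 0.194704, 1.6416)–(-0.284629, 0.492986, 1.6416)  len=0.3894
  (v6,v7,v2) [--+] → (-0.534932, -0.194704, 1.6416)–(-0.534932, 0.194704, 1.6416)  len=0.3894
  (v7,v8,v2) [--+] → (-0.284629, -0.492986, 1.6416)–(-0.534932, -0.194704, 1.6416)  len=0.3894
  (v8,v9,v2) [--+] → (0.0988712, -0.560613, 1.6416)–(-0.284629, -0.492986, 1.6416)  len=0.3894
  (v9,v10,v2) [--+] → (0.436061, -0.365909, 1.6416)–(0.0988712, -0.560613, 1.6416)  len=0.3894
  (v10,v1,v2) [--+] → (0.569259, 0, 1.6416)–(0.436061, -0.365909, 1.6416)  len=0.3894

Chained into 1 loop(s):
  loop 1: 9 segments, perimeter = 3.5046
Total perimeter = 3.505


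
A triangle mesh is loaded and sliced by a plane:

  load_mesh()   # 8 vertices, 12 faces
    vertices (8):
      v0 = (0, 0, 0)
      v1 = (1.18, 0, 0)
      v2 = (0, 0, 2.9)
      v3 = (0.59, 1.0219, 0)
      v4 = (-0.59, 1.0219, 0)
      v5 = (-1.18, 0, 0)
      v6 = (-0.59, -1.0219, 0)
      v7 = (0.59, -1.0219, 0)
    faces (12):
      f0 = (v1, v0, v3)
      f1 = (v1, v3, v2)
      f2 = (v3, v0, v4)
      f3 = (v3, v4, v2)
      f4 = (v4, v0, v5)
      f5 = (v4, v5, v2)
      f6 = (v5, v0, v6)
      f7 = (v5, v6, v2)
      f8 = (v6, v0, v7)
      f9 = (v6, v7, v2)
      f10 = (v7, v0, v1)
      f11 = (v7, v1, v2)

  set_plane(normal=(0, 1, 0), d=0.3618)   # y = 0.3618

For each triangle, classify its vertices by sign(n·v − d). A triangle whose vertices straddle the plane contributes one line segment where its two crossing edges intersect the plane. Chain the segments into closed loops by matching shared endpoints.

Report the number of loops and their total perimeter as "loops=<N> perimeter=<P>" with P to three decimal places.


Straddling triangles (6 of 12):
  (v1,v0,v3) [--+] → (0.208887, 0.3618, 0)–(0.971113, 0.3618, 0)  len=0.7622
  (v1,v3,v2) [-+-] → (0.971113, 0.3618, 0)–(0.208887, 0.3618, 1.87327)  len=2.0224
  (v3,v0,v4) [+-+] → (0.208887, 0.3618, 0)–(-0.208887, 0.3618, 0)  len=0.4178
  (v3,v4,v2) [++-] → (-0.208887, 0.3618, 1.87327)–(0.208887, 0.3618, 1.87327)  len=0.4178
  (v4,v0,v5) [+--] → (-0.208887, 0.3618, 0)–(-0.971113, 0.3618, 0)  len=0.7622
  (v4,v5,v2) [+--] → (-0.971113, 0.3618, 0)–(-0.208887, 0.3618, 1.87327)  len=2.0224

Chained into 1 loop(s):
  loop 1: 6 segments, perimeter = 6.4048
Total perimeter = 6.405

loops=1 perimeter=6.405


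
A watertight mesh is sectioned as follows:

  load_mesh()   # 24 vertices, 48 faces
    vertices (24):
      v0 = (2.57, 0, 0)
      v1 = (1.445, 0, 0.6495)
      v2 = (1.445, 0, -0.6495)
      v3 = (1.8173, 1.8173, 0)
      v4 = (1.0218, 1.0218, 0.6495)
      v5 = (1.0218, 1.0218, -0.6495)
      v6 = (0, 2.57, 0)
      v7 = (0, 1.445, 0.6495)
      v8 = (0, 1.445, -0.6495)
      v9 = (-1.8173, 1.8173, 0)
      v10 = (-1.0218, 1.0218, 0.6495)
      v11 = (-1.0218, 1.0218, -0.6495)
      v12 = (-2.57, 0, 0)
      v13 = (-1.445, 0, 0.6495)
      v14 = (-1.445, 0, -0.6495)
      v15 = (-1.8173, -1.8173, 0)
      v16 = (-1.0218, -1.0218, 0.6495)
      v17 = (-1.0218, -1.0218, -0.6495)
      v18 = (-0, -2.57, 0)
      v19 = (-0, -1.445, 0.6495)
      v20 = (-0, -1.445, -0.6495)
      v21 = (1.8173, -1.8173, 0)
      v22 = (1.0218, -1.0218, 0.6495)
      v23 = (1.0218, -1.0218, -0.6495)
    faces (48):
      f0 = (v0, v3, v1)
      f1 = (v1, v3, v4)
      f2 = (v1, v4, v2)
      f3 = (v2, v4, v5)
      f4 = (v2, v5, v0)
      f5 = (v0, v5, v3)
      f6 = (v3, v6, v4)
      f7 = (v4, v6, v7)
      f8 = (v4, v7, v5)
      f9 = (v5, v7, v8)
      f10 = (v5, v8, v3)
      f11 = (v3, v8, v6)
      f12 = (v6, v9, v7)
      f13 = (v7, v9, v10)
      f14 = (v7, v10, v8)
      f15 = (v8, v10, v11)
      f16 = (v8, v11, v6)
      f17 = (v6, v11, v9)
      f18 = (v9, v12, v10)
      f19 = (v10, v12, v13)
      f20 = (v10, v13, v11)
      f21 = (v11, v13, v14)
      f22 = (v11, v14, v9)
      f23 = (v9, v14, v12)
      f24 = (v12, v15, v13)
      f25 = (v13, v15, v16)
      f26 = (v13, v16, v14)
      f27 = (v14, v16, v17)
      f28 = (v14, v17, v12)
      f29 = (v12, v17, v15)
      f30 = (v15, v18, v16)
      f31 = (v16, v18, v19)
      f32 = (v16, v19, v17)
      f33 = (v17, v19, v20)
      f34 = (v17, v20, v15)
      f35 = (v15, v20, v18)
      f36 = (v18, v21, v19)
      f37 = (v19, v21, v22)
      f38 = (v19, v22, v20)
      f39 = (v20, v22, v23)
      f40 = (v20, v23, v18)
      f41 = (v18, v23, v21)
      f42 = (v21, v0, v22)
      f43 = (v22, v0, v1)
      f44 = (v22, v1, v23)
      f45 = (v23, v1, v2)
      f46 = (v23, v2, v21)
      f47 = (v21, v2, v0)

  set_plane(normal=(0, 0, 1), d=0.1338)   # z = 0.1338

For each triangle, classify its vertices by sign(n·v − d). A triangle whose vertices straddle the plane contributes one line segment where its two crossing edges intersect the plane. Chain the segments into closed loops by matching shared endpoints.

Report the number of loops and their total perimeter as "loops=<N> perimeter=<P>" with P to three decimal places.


Straddling triangles (32 of 48):
  (v0,v3,v1) [--+] → (1.7406, 1.44293, 0.1338)–(2.33824, 0, 0.1338)  len=1.5618
  (v1,v3,v4) [+-+] → (1.7406, 1.44293, 0.1338)–(1.65342, 1.65342, 0.1338)  len=0.2278
  (v1,v4,v2) [++-] → (1.18981, 0.616148, 0.1338)–(1.445, 0, 0.1338)  len=0.6669
  (v2,v4,v5) [-+-] → (1.18981, 0.616148, 0.1338)–(1.0218, 1.0218, 0.1338)  len=0.4391
  (v3,v6,v4) [--+] → (0.210496, 2.25106, 0.1338)–(1.65342, 1.65342, 0.1338)  len=1.5618
  (v4,v6,v7) [+-+] → (0.210496, 2.25106, 0.1338)–(0, 2.33824, 0.1338)  len=0.2278
  (v4,v7,v5) [++-] → (0.405652, 1.27699, 0.1338)–(1.0218, 1.0218, 0.1338)  len=0.6669
  (v5,v7,v8) [-+-] → (0.405652, 1.27699, 0.1338)–(0, 1.445, 0.1338)  len=0.4391
  (v6,v9,v7) [--+] → (-1.44293, 1.7406, 0.1338)–(0, 2.33824, 0.1338)  len=1.5618
  (v7,v9,v10) [+-+] → (-1.44293, 1.7406, 0.1338)–(-1.65342, 1.65342, 0.1338)  len=0.2278
  (v7,v10,v8) [++-] → (-0.616148, 1.18981, 0.1338)–(0, 1.445, 0.1338)  len=0.6669
  (v8,v10,v11) [-+-] → (-0.616148, 1.18981, 0.1338)–(-1.0218, 1.0218, 0.1338)  len=0.4391
  (v9,v12,v10) [--+] → (-2.25106, 0.210496, 0.1338)–(-1.65342, 1.65342, 0.1338)  len=1.5618
  (v10,v12,v13) [+-+] → (-2.25106, 0.210496, 0.1338)–(-2.33824, 0, 0.1338)  len=0.2278
  (v10,v13,v11) [++-] → (-1.27699, 0.405652, 0.1338)–(-1.0218, 1.0218, 0.1338)  len=0.6669
  (v11,v13,v14) [-+-] → (-1.27699, 0.405652, 0.1338)–(-1.445, 0, 0.1338)  len=0.4391
  (v12,v15,v13) [--+] → (-1.7406, -1.44293, 0.1338)–(-2.33824, 0, 0.1338)  len=1.5618
  (v13,v15,v16) [+-+] → (-1.7406, -1.44293, 0.1338)–(-1.65342, -1.65342, 0.1338)  len=0.2278
  (v13,v16,v14) [++-] → (-1.18981, -0.616148, 0.1338)–(-1.445, 0, 0.1338)  len=0.6669
  (v14,v16,v17) [-+-] → (-1.18981, -0.616148, 0.1338)–(-1.0218, -1.0218, 0.1338)  len=0.4391
  (v15,v18,v16) [--+] → (-0.210496, -2.25106, 0.1338)–(-1.65342, -1.65342, 0.1338)  len=1.5618
  (v16,v18,v19) [+-+] → (-0.210496, -2.25106, 0.1338)–(0, -2.33824, 0.1338)  len=0.2278
  (v16,v19,v17) [++-] → (-0.405652, -1.27699, 0.1338)–(-1.0218, -1.0218, 0.1338)  len=0.6669
  (v17,v19,v20) [-+-] → (-0.405652, -1.27699, 0.1338)–(0, -1.445, 0.1338)  len=0.4391
  (v18,v21,v19) [--+] → (1.44293, -1.7406, 0.1338)–(0, -2.33824, 0.1338)  len=1.5618
  (v19,v21,v22) [+-+] → (1.44293, -1.7406, 0.1338)–(1.65342, -1.65342, 0.1338)  len=0.2278
  (v19,v22,v20) [++-] → (0.616148, -1.18981, 0.1338)–(0, -1.445, 0.1338)  len=0.6669
  (v20,v22,v23) [-+-] → (0.616148, -1.18981, 0.1338)–(1.0218, -1.0218, 0.1338)  len=0.4391
  (v21,v0,v22) [--+] → (2.25106, -0.210496, 0.1338)–(1.65342, -1.65342, 0.1338)  len=1.5618
  (v22,v0,v1) [+-+] → (2.25106, -0.210496, 0.1338)–(2.33824, 0, 0.1338)  len=0.2278
  (v22,v1,v23) [++-] → (1.27699, -0.405652, 0.1338)–(1.0218, -1.0218, 0.1338)  len=0.6669
  (v23,v1,v2) [-+-] → (1.27699, -0.405652, 0.1338)–(1.445, 0, 0.1338)  len=0.4391

Chained into 2 loop(s):
  loop 1: 16 segments, perimeter = 14.3171
  loop 2: 16 segments, perimeter = 8.8478
Total perimeter = 23.165

loops=2 perimeter=23.165


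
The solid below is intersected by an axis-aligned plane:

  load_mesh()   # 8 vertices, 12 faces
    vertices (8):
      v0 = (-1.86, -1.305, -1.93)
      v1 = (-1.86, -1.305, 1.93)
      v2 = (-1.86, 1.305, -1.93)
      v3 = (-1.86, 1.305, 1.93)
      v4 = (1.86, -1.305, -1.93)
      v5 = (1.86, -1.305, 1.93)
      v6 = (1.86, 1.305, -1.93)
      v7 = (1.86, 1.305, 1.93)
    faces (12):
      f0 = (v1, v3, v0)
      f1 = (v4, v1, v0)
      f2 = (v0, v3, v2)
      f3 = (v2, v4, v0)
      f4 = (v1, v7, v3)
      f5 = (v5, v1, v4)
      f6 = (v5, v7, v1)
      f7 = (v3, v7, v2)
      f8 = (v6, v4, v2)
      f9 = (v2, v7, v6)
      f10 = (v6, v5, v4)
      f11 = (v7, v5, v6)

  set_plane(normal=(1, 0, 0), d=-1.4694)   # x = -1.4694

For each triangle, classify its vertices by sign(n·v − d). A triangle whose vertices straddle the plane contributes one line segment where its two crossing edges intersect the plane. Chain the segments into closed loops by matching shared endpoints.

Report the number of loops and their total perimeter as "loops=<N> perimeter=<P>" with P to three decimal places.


Straddling triangles (8 of 12):
  (v4,v1,v0) [+--] → (-1.4694, -1.305, 1.5247)–(-1.4694, -1.305, -1.93)  len=3.4547
  (v2,v4,v0) [-+-] → (-1.4694, 1.03095, -1.93)–(-1.4694, -1.305, -1.93)  len=2.3359
  (v1,v7,v3) [-+-] → (-1.4694, -1.03095, 1.93)–(-1.4694, 1.305, 1.93)  len=2.3359
  (v5,v1,v4) [+-+] → (-1.4694, -1.305, 1.93)–(-1.4694, -1.305, 1.5247)  len=0.4053
  (v5,v7,v1) [++-] → (-1.4694, -1.03095, 1.93)–(-1.4694, -1.305, 1.93)  len=0.2740
  (v3,v7,v2) [-+-] → (-1.4694, 1.305, 1.93)–(-1.4694, 1.305, -1.5247)  len=3.4547
  (v6,v4,v2) [++-] → (-1.4694, 1.03095, -1.93)–(-1.4694, 1.305, -1.93)  len=0.2740
  (v2,v7,v6) [-++] → (-1.4694, 1.305, -1.5247)–(-1.4694, 1.305, -1.93)  len=0.4053

Chained into 1 loop(s):
  loop 1: 8 segments, perimeter = 12.9400
Total perimeter = 12.940

loops=1 perimeter=12.940


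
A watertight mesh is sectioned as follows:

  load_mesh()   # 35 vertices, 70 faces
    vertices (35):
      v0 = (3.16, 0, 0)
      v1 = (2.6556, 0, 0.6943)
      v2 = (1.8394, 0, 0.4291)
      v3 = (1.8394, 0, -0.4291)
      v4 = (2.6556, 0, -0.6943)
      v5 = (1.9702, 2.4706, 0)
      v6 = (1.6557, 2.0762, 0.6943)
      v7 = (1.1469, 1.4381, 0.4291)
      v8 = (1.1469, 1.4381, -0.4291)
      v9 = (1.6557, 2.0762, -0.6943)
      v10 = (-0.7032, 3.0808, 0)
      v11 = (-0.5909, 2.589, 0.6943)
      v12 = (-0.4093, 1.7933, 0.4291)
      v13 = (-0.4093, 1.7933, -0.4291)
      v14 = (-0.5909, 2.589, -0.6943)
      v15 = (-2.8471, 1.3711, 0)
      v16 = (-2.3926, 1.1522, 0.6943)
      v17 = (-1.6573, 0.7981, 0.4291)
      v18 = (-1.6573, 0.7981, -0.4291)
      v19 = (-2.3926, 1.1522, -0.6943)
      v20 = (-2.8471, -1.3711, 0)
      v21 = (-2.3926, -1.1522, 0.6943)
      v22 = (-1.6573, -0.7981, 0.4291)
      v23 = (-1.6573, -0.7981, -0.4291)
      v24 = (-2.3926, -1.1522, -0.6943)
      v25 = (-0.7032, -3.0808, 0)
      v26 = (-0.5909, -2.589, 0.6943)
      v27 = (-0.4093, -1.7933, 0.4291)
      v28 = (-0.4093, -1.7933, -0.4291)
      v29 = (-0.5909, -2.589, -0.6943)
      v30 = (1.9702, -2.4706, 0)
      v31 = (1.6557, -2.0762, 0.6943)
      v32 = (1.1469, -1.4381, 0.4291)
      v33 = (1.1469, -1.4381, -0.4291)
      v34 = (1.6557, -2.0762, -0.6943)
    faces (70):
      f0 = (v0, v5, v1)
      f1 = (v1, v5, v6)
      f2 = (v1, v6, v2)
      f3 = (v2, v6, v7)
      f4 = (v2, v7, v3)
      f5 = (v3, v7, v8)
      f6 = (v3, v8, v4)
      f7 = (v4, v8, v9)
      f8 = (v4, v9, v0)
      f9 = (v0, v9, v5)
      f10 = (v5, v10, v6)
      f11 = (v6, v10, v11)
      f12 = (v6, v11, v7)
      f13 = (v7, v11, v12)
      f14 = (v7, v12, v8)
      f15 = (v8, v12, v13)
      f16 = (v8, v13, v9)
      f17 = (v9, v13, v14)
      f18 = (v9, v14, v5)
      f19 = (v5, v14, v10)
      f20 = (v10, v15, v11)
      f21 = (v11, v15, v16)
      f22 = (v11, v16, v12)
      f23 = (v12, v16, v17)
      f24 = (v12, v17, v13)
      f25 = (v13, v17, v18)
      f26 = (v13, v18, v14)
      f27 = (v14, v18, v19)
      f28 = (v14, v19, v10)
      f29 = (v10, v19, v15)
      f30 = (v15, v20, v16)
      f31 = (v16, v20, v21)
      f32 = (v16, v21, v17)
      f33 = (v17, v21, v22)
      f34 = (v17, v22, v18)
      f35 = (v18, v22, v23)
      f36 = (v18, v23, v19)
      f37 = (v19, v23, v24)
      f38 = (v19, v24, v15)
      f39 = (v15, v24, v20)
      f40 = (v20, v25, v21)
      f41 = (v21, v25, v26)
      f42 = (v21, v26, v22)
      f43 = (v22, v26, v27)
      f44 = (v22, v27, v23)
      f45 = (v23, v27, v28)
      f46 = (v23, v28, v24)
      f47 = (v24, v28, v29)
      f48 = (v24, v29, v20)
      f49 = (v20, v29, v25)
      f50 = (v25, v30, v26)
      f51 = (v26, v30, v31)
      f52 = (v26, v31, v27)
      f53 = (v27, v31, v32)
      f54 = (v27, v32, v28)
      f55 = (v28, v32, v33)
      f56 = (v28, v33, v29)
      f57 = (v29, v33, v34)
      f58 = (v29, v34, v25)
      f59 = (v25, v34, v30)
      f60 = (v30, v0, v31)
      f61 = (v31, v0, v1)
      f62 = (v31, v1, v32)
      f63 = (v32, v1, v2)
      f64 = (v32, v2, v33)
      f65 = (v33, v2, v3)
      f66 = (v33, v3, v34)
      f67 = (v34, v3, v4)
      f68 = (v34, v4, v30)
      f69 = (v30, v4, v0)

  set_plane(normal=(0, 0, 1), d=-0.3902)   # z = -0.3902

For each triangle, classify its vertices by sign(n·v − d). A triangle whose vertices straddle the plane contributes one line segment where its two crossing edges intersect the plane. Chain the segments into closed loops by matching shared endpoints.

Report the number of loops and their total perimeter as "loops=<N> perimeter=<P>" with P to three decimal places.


loops=2 perimeter=28.646

Straddling triangles (28 of 70):
  (v2,v7,v3) [++-] → (1.80801, 0.0651854, -0.3902)–(1.8394, 0, -0.3902)  len=0.0723
  (v3,v7,v8) [-+-] → (1.80801, 0.0651854, -0.3902)–(1.1469, 1.4381, -0.3902)  len=1.5238
  (v4,v9,v0) [--+] → (2.31458, 1.16683, -0.3902)–(2.87652, 0, -0.3902)  len=1.2951
  (v0,v9,v5) [+-+] → (2.31458, 1.16683, -0.3902)–(1.79345, 2.24895, -0.3902)  len=1.2011
  (v7,v12,v8) [++-] → (1.07636, 1.4542, -0.3902)–(1.1469, 1.4381, -0.3902)  len=0.0724
  (v8,v12,v13) [-+-] → (1.07636, 1.4542, -0.3902)–(-0.4093, 1.7933, -0.3902)  len=1.5239
  (v9,v14,v5) [--+] → (0.530849, 2.53714, -0.3902)–(1.79345, 2.24895, -0.3902)  len=1.2951
  (v5,v14,v10) [+-+] → (0.530849, 2.53714, -0.3902)–(-0.640087, 2.80441, -0.3902)  len=1.2011
  (v12,v17,v13) [++-] → (-0.465869, 1.74819, -0.3902)–(-0.4093, 1.7933, -0.3902)  len=0.0724
  (v13,v17,v18) [-+-] → (-0.465869, 1.74819, -0.3902)–(-1.6573, 0.7981, -0.3902)  len=1.5239
  (v14,v19,v10) [--+] → (-1.65265, 1.99692, -0.3902)–(-0.640087, 2.80441, -0.3902)  len=1.2951
  (v10,v19,v15) [+-+] → (-1.65265, 1.99692, -0.3902)–(-2.59167, 1.24808, -0.3902)  len=1.2010
  (v17,v22,v18) [++-] → (-1.6573, 0.725748, -0.3902)–(-1.6573, 0.7981, -0.3902)  len=0.0724
  (v18,v22,v23) [-+-] → (-1.6573, 0.725748, -0.3902)–(-1.6573, -0.7981, -0.3902)  len=1.5238
  (v19,v24,v15) [--+] → (-2.59167, -0.047007, -0.3902)–(-2.59167, 1.24808, -0.3902)  len=1.2951
  (v15,v24,v20) [+-+] → (-2.59167, -0.047007, -0.3902)–(-2.59167, -1.24808, -0.3902)  len=1.2011
  (v22,v27,v23) [++-] → (-1.60073, -0.84321, -0.3902)–(-1.6573, -0.7981, -0.3902)  len=0.0724
  (v23,v27,v28) [-+-] → (-1.60073, -0.84321, -0.3902)–(-0.4093, -1.7933, -0.3902)  len=1.5239
  (v24,v29,v20) [--+] → (-1.5791, -2.05557, -0.3902)–(-2.59167, -1.24808, -0.3902)  len=1.2951
  (v20,v29,v25) [+-+] → (-1.5791, -2.05557, -0.3902)–(-0.640087, -2.80441, -0.3902)  len=1.2010
  (v27,v32,v28) [++-] → (-0.338761, -1.7772, -0.3902)–(-0.4093, -1.7933, -0.3902)  len=0.0724
  (v28,v32,v33) [-+-] → (-0.338761, -1.7772, -0.3902)–(1.1469, -1.4381, -0.3902)  len=1.5239
  (v29,v34,v25) [--+] → (0.622513, -2.51621, -0.3902)–(-0.640087, -2.80441, -0.3902)  len=1.2951
  (v25,v34,v30) [+-+] → (0.622513, -2.51621, -0.3902)–(1.79345, -2.24895, -0.3902)  len=1.2011
  (v32,v2,v33) [++-] → (1.17829, -1.37291, -0.3902)–(1.1469, -1.4381, -0.3902)  len=0.0723
  (v33,v2,v3) [-+-] → (1.17829, -1.37291, -0.3902)–(1.8394, 0, -0.3902)  len=1.5238
  (v34,v4,v30) [--+] → (2.3554, -1.08211, -0.3902)–(1.79345, -2.24895, -0.3902)  len=1.2951
  (v30,v4,v0) [+-+] → (2.3554, -1.08211, -0.3902)–(2.87652, 0, -0.3902)  len=1.2011

Chained into 2 loop(s):
  loop 1: 14 segments, perimeter = 11.1734
  loop 2: 14 segments, perimeter = 17.4730
Total perimeter = 28.646


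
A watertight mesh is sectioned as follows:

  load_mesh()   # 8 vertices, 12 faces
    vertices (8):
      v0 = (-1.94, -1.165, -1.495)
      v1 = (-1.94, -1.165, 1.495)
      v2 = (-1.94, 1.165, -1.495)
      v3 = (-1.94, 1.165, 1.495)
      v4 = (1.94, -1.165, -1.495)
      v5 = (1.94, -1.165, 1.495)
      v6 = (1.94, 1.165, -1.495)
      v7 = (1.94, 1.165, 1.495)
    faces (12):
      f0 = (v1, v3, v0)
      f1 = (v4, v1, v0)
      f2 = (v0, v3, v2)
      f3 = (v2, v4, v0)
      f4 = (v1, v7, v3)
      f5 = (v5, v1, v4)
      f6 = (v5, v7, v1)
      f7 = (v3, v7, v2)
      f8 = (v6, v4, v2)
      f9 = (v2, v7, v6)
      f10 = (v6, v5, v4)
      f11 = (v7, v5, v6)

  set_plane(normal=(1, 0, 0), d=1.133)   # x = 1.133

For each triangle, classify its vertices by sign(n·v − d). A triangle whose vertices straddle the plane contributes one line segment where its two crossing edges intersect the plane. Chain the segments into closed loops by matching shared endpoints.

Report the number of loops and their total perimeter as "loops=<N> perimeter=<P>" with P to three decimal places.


loops=1 perimeter=10.640

Straddling triangles (8 of 12):
  (v4,v1,v0) [+--] → (1.133, -1.165, -0.873111)–(1.133, -1.165, -1.495)  len=0.6219
  (v2,v4,v0) [-+-] → (1.133, -0.680384, -1.495)–(1.133, -1.165, -1.495)  len=0.4846
  (v1,v7,v3) [-+-] → (1.133, 0.680384, 1.495)–(1.133, 1.165, 1.495)  len=0.4846
  (v5,v1,v4) [+-+] → (1.133, -1.165, 1.495)–(1.133, -1.165, -0.873111)  len=2.3681
  (v5,v7,v1) [++-] → (1.133, 0.680384, 1.495)–(1.133, -1.165, 1.495)  len=1.8454
  (v3,v7,v2) [-+-] → (1.133, 1.165, 1.495)–(1.133, 1.165, 0.873111)  len=0.6219
  (v6,v4,v2) [++-] → (1.133, -0.680384, -1.495)–(1.133, 1.165, -1.495)  len=1.8454
  (v2,v7,v6) [-++] → (1.133, 1.165, 0.873111)–(1.133, 1.165, -1.495)  len=2.3681

Chained into 1 loop(s):
  loop 1: 8 segments, perimeter = 10.6400
Total perimeter = 10.640


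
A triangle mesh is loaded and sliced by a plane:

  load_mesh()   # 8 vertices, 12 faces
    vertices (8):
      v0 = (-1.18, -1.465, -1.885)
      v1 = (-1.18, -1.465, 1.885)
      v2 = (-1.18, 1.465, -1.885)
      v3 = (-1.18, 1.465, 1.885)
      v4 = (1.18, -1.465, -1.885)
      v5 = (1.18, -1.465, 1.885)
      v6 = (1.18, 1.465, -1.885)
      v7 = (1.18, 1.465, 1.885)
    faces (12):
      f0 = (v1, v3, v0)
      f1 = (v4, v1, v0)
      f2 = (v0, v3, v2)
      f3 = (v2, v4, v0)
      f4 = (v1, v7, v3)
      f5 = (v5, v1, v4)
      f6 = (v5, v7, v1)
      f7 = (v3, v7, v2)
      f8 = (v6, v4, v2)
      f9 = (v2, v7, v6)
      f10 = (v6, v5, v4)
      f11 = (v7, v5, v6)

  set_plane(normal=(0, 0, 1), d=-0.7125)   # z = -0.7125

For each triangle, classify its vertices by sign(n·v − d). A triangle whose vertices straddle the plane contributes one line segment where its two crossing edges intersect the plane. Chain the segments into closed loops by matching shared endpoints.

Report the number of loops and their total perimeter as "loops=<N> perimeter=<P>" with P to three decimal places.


loops=1 perimeter=10.580

Straddling triangles (8 of 12):
  (v1,v3,v0) [++-] → (-1.18, -0.553747, -0.7125)–(-1.18, -1.465, -0.7125)  len=0.9113
  (v4,v1,v0) [-+-] → (0.446021, -1.465, -0.7125)–(-1.18, -1.465, -0.7125)  len=1.6260
  (v0,v3,v2) [-+-] → (-1.18, -0.553747, -0.7125)–(-1.18, 1.465, -0.7125)  len=2.0187
  (v5,v1,v4) [++-] → (0.446021, -1.465, -0.7125)–(1.18, -1.465, -0.7125)  len=0.7340
  (v3,v7,v2) [++-] → (-0.446021, 1.465, -0.7125)–(-1.18, 1.465, -0.7125)  len=0.7340
  (v2,v7,v6) [-+-] → (-0.446021, 1.465, -0.7125)–(1.18, 1.465, -0.7125)  len=1.6260
  (v6,v5,v4) [-+-] → (1.18, 0.553747, -0.7125)–(1.18, -1.465, -0.7125)  len=2.0187
  (v7,v5,v6) [++-] → (1.18, 0.553747, -0.7125)–(1.18, 1.465, -0.7125)  len=0.9113

Chained into 1 loop(s):
  loop 1: 8 segments, perimeter = 10.5800
Total perimeter = 10.580


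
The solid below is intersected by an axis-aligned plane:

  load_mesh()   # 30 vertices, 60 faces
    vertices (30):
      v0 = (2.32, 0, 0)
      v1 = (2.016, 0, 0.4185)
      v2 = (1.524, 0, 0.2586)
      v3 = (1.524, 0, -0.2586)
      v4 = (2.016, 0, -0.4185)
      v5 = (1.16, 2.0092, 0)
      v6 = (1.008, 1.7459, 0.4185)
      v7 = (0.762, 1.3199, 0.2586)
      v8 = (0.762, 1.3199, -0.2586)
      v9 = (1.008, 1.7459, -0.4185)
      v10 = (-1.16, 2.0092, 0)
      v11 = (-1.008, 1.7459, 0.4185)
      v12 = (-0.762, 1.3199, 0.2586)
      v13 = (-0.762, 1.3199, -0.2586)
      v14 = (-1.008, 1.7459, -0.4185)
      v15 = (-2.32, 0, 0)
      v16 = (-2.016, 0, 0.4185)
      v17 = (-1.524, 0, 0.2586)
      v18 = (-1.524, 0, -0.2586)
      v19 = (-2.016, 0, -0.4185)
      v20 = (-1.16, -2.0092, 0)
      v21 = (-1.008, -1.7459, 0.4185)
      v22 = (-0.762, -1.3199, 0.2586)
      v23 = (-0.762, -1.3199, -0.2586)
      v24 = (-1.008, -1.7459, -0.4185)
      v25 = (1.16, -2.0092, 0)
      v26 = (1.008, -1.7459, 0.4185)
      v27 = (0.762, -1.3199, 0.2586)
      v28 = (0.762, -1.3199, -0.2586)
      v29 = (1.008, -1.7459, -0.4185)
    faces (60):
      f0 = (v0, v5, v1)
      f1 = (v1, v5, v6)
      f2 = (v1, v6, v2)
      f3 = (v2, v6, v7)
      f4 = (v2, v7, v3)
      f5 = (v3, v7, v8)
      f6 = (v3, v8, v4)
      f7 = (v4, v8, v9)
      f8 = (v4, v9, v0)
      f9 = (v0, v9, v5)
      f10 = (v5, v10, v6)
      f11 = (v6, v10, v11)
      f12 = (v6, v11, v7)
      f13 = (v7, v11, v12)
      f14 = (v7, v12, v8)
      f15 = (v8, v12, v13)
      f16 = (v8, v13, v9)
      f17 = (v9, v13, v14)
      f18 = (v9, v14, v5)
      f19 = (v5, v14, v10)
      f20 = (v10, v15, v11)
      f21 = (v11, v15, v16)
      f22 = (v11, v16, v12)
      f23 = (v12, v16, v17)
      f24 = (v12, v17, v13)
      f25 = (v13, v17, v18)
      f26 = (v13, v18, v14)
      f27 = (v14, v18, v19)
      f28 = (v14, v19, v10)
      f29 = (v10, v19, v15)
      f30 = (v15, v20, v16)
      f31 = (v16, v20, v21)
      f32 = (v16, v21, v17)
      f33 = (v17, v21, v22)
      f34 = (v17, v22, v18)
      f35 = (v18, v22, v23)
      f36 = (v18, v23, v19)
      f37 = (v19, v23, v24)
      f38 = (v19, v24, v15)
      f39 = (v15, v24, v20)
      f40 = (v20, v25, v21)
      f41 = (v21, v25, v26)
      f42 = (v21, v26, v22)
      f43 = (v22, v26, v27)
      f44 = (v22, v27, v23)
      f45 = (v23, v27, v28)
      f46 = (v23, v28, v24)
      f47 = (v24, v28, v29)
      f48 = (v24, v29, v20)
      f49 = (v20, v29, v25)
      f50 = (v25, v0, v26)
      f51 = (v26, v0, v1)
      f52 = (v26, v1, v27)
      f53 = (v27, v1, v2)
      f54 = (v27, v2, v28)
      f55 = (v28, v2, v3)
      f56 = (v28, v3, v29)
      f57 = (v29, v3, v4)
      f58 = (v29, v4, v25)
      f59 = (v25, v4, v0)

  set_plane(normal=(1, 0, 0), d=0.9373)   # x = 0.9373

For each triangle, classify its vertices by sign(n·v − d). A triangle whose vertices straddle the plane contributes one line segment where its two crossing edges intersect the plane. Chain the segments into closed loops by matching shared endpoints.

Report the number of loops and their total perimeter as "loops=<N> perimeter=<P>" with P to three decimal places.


loops=2 perimeter=6.006

Straddling triangles (24 of 60):
  (v2,v6,v7) [++-] → (0.9373, 1.62347, 0.372545)–(0.9373, 1.01625, 0.2586)  len=0.6178
  (v2,v7,v3) [+-+] → (0.9373, 1.01625, 0.2586)–(0.9373, 1.01625, 0.139617)  len=0.1190
  (v3,v7,v8) [+--] → (0.9373, 1.01625, 0.139617)–(0.9373, 1.01625, -0.2586)  len=0.3982
  (v3,v8,v4) [+-+] → (0.9373, 1.01625, -0.2586)–(0.9373, 1.13539, -0.280953)  len=0.1212
  (v4,v8,v9) [+-+] → (0.9373, 1.13539, -0.280953)–(0.9373, 1.62347, -0.372545)  len=0.4966
  (v5,v10,v6) [+-+] → (0.9373, 2.0092, 0)–(0.9373, 1.75449, 0.404852)  len=0.4783
  (v6,v10,v11) [+--] → (0.9373, 1.75449, 0.404852)–(0.9373, 1.7459, 0.4185)  len=0.0161
  (v6,v11,v7) [+--] → (0.9373, 1.7459, 0.4185)–(0.9373, 1.62347, 0.372545)  len=0.1308
  (v8,v13,v9) [--+] → (0.9373, 1.72888, -0.412113)–(0.9373, 1.62347, -0.372545)  len=0.1126
  (v9,v13,v14) [+--] → (0.9373, 1.72888, -0.412113)–(0.9373, 1.7459, -0.4185)  len=0.0182
  (v9,v14,v5) [+-+] → (0.9373, 1.7459, -0.4185)–(0.9373, 1.98215, -0.0429889)  len=0.4436
  (v5,v14,v10) [+--] → (0.9373, 1.98215, -0.0429889)–(0.9373, 2.0092, 0)  len=0.0508
  (v20,v25,v21) [-+-] → (0.9373, -2.0092, 0)–(0.9373, -1.98215, 0.0429889)  len=0.0508
  (v21,v25,v26) [-++] → (0.9373, -1.98215, 0.0429889)–(0.9373, -1.7459, 0.4185)  len=0.4436
  (v21,v26,v22) [-+-] → (0.9373, -1.7459, 0.4185)–(0.9373, -1.72888, 0.412113)  len=0.0182
  (v22,v26,v27) [-+-] → (0.9373, -1.72888, 0.412113)–(0.9373, -1.62347, 0.372545)  len=0.1126
  (v24,v28,v29) [--+] → (0.9373, -1.62347, -0.372545)–(0.9373, -1.7459, -0.4185)  len=0.1308
  (v24,v29,v20) [-+-] → (0.9373, -1.7459, -0.4185)–(0.9373, -1.75449, -0.404852)  len=0.0161
  (v20,v29,v25) [-++] → (0.9373, -1.75449, -0.404852)–(0.9373, -2.0092, 0)  len=0.4783
  (v26,v1,v27) [++-] → (0.9373, -1.13539, 0.280953)–(0.9373, -1.62347, 0.372545)  len=0.4966
  (v27,v1,v2) [-++] → (0.9373, -1.13539, 0.280953)–(0.9373, -1.01625, 0.2586)  len=0.1212
  (v27,v2,v28) [-+-] → (0.9373, -1.01625, 0.2586)–(0.9373, -1.01625, -0.139617)  len=0.3982
  (v28,v2,v3) [-++] → (0.9373, -1.01625, -0.139617)–(0.9373, -1.01625, -0.2586)  len=0.1190
  (v28,v3,v29) [-++] → (0.9373, -1.01625, -0.2586)–(0.9373, -1.62347, -0.372545)  len=0.6178

Chained into 2 loop(s):
  loop 1: 12 segments, perimeter = 3.0032
  loop 2: 12 segments, perimeter = 3.0032
Total perimeter = 6.006


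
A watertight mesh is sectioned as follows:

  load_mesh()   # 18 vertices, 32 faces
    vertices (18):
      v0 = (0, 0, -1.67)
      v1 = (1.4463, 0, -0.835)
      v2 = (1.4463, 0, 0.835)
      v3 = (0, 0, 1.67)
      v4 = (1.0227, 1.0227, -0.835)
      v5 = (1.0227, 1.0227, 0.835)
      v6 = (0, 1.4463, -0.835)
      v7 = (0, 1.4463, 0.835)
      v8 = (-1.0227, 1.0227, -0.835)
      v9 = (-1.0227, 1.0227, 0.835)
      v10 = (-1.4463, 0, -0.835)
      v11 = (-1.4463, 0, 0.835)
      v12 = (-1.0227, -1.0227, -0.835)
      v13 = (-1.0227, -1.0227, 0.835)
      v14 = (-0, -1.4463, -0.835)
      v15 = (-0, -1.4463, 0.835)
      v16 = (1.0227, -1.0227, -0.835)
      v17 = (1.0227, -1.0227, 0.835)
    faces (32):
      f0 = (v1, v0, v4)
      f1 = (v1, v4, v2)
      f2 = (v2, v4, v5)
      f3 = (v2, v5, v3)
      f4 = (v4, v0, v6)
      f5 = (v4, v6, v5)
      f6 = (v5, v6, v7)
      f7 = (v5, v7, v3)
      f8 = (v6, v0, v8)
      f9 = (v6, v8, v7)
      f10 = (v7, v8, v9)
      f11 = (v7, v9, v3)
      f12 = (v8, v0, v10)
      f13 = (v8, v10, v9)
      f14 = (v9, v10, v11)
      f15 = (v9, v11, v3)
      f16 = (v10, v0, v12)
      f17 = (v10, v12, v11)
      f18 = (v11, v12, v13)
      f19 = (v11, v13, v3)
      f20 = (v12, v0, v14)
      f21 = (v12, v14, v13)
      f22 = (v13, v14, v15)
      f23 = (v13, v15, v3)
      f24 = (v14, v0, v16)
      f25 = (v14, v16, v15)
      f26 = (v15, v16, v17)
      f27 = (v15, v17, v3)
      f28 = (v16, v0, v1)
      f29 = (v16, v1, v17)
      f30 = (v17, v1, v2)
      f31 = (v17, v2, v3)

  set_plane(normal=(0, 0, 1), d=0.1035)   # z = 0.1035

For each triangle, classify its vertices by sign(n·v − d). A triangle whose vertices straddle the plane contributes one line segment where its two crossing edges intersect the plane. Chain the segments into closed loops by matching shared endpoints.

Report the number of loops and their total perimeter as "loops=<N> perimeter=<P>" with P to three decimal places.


loops=1 perimeter=8.856

Straddling triangles (16 of 32):
  (v1,v4,v2) [--+] → (1.26075, 0.447967, 0.1035)–(1.4463, 0, 0.1035)  len=0.4849
  (v2,v4,v5) [+-+] → (1.26075, 0.447967, 0.1035)–(1.0227, 1.0227, 0.1035)  len=0.6221
  (v4,v6,v5) [--+] → (0.574733, 1.20825, 0.1035)–(1.0227, 1.0227, 0.1035)  len=0.4849
  (v5,v6,v7) [+-+] → (0.574733, 1.20825, 0.1035)–(0, 1.4463, 0.1035)  len=0.6221
  (v6,v8,v7) [--+] → (-0.447967, 1.26075, 0.1035)–(0, 1.4463, 0.1035)  len=0.4849
  (v7,v8,v9) [+-+] → (-0.447967, 1.26075, 0.1035)–(-1.0227, 1.0227, 0.1035)  len=0.6221
  (v8,v10,v9) [--+] → (-1.20825, 0.574733, 0.1035)–(-1.0227, 1.0227, 0.1035)  len=0.4849
  (v9,v10,v11) [+-+] → (-1.20825, 0.574733, 0.1035)–(-1.4463, 0, 0.1035)  len=0.6221
  (v10,v12,v11) [--+] → (-1.26075, -0.447967, 0.1035)–(-1.4463, 0, 0.1035)  len=0.4849
  (v11,v12,v13) [+-+] → (-1.26075, -0.447967, 0.1035)–(-1.0227, -1.0227, 0.1035)  len=0.6221
  (v12,v14,v13) [--+] → (-0.574733, -1.20825, 0.1035)–(-1.0227, -1.0227, 0.1035)  len=0.4849
  (v13,v14,v15) [+-+] → (-0.574733, -1.20825, 0.1035)–(0, -1.4463, 0.1035)  len=0.6221
  (v14,v16,v15) [--+] → (0.447967, -1.26075, 0.1035)–(0, -1.4463, 0.1035)  len=0.4849
  (v15,v16,v17) [+-+] → (0.447967, -1.26075, 0.1035)–(1.0227, -1.0227, 0.1035)  len=0.6221
  (v16,v1,v17) [--+] → (1.20825, -0.574733, 0.1035)–(1.0227, -1.0227, 0.1035)  len=0.4849
  (v17,v1,v2) [+-+] → (1.20825, -0.574733, 0.1035)–(1.4463, 0, 0.1035)  len=0.6221

Chained into 1 loop(s):
  loop 1: 16 segments, perimeter = 8.8557
Total perimeter = 8.856


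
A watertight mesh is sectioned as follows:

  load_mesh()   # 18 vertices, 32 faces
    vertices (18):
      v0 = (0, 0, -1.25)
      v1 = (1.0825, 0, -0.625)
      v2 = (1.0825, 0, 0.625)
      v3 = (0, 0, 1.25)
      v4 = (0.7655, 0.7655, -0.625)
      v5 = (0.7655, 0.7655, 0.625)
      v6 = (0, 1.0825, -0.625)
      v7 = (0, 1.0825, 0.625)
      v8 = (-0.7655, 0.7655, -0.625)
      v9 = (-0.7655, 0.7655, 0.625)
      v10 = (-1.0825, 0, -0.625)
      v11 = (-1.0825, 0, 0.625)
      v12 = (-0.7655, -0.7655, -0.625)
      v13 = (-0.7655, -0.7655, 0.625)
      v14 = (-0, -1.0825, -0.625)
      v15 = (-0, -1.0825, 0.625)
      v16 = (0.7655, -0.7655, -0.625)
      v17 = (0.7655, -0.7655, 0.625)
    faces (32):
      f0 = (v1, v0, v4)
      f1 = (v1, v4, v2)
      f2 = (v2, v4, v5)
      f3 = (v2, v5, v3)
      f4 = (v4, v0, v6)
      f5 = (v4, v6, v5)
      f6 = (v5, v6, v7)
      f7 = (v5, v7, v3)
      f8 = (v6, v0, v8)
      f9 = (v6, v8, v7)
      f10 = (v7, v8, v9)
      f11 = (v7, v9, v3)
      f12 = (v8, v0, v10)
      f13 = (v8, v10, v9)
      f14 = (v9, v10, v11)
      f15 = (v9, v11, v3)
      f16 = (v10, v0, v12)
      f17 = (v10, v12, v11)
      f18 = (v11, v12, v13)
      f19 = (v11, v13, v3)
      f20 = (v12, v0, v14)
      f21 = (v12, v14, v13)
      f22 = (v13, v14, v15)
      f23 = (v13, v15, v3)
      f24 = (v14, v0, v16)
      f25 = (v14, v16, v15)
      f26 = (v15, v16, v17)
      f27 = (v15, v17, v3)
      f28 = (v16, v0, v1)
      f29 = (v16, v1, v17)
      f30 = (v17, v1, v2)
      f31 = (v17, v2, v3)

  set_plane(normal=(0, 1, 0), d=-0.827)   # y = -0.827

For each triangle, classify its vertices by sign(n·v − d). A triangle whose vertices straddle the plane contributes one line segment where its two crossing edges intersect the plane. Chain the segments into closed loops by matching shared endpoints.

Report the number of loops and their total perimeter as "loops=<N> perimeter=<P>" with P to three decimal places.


Straddling triangles (8 of 32):
  (v12,v0,v14) [++-] → (0, -0.827, -0.772517)–(-0.616988, -0.827, -0.625)  len=0.6344
  (v12,v14,v13) [+-+] → (-0.616988, -0.827, -0.625)–(-0.616988, -0.827, 0.382492)  len=1.0075
  (v13,v14,v15) [+--] → (-0.616988, -0.827, 0.382492)–(-0.616988, -0.827, 0.625)  len=0.2425
  (v13,v15,v3) [+-+] → (-0.616988, -0.827, 0.625)–(0, -0.827, 0.772517)  len=0.6344
  (v14,v0,v16) [-++] → (0, -0.827, -0.772517)–(0.616988, -0.827, -0.625)  len=0.6344
  (v14,v16,v15) [-+-] → (0.616988, -0.827, -0.625)–(0.616988, -0.827, -0.382492)  len=0.2425
  (v15,v16,v17) [-++] → (0.616988, -0.827, -0.382492)–(0.616988, -0.827, 0.625)  len=1.0075
  (v15,v17,v3) [-++] → (0.616988, -0.827, 0.625)–(0, -0.827, 0.772517)  len=0.6344

Chained into 1 loop(s):
  loop 1: 8 segments, perimeter = 5.0375
Total perimeter = 5.038

loops=1 perimeter=5.038


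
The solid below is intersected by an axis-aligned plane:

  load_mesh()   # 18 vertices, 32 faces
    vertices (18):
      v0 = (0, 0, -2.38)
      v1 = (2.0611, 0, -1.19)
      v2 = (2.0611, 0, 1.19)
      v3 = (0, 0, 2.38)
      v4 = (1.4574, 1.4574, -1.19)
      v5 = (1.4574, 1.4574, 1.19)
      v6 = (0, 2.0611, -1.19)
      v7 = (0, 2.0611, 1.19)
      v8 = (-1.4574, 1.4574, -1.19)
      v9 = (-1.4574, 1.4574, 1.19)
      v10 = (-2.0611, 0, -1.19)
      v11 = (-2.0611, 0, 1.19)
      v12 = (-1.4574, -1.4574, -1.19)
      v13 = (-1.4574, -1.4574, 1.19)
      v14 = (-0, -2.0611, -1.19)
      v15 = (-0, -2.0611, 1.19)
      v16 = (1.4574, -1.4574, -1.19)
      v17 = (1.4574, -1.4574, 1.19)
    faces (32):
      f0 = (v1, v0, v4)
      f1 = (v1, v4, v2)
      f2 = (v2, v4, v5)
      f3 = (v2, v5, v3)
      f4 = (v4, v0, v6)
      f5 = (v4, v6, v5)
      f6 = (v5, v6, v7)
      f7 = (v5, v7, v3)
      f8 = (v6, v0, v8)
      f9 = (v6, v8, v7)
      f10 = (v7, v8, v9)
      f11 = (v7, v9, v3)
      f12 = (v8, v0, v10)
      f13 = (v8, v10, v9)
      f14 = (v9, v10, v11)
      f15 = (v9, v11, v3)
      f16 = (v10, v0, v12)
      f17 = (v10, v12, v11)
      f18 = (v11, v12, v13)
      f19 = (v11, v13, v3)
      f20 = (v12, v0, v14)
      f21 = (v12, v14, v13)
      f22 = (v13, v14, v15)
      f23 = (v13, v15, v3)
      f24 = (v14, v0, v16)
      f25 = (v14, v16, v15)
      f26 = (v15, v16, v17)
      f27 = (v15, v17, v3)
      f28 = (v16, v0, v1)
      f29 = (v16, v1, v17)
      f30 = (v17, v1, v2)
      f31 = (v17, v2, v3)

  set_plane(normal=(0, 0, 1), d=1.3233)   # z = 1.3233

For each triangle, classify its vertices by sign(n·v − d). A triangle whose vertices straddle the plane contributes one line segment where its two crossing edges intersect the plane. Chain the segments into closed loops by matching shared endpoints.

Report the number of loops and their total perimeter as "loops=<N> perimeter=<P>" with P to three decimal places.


Straddling triangles (8 of 32):
  (v2,v5,v3) [--+] → (1.29415, 1.29415, 1.3233)–(1.83022, 0, 1.3233)  len=1.4008
  (v5,v7,v3) [--+] → (0, 1.83022, 1.3233)–(1.29415, 1.29415, 1.3233)  len=1.4008
  (v7,v9,v3) [--+] → (-1.29415, 1.29415, 1.3233)–(0, 1.83022, 1.3233)  len=1.4008
  (v9,v11,v3) [--+] → (-1.83022, 0, 1.3233)–(-1.29415, 1.29415, 1.3233)  len=1.4008
  (v11,v13,v3) [--+] → (-1.29415, -1.29415, 1.3233)–(-1.83022, 0, 1.3233)  len=1.4008
  (v13,v15,v3) [--+] → (0, -1.83022, 1.3233)–(-1.29415, -1.29415, 1.3233)  len=1.4008
  (v15,v17,v3) [--+] → (1.29415, -1.29415, 1.3233)–(0, -1.83022, 1.3233)  len=1.4008
  (v17,v2,v3) [--+] → (1.83022, 0, 1.3233)–(1.29415, -1.29415, 1.3233)  len=1.4008

Chained into 1 loop(s):
  loop 1: 8 segments, perimeter = 11.2063
Total perimeter = 11.206

loops=1 perimeter=11.206


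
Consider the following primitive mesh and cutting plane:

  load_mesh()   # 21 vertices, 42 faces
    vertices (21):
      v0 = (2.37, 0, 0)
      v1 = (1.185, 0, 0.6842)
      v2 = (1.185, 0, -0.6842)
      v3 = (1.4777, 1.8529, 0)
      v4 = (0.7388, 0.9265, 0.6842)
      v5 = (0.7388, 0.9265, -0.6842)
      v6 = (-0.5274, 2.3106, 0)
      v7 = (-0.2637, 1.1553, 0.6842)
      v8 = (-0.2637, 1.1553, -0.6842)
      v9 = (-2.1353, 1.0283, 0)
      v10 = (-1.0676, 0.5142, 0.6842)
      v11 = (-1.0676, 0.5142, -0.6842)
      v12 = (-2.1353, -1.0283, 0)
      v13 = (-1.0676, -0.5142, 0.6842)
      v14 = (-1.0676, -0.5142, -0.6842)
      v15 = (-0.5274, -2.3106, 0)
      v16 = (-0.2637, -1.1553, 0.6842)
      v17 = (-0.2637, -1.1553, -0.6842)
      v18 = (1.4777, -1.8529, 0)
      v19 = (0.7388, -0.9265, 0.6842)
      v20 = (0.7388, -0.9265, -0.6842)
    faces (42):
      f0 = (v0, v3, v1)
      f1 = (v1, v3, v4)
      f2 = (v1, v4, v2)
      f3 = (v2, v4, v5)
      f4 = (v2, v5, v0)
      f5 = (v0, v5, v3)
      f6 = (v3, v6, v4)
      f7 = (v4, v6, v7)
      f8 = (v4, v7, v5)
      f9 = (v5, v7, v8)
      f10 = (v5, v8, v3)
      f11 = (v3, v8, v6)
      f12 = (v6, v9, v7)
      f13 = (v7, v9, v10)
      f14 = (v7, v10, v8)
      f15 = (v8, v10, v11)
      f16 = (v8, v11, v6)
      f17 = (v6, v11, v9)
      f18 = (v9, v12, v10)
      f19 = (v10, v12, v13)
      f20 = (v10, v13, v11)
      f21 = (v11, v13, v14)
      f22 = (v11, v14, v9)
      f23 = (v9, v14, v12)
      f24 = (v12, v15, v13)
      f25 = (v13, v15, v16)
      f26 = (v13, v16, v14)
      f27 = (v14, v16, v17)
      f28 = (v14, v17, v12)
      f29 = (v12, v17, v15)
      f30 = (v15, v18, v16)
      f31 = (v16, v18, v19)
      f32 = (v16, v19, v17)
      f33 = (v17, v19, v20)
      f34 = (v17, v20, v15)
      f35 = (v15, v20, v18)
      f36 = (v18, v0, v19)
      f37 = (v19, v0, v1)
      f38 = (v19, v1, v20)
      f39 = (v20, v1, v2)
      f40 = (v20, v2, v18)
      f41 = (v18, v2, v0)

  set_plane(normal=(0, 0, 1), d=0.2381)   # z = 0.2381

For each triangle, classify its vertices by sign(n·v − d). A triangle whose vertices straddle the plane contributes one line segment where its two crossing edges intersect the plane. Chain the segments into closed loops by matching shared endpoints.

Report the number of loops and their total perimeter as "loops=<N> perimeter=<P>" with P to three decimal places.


Straddling triangles (28 of 42):
  (v0,v3,v1) [--+] → (1.37584, 1.2081, 0.2381)–(1.95762, 0, 0.2381)  len=1.3409
  (v1,v3,v4) [+-+] → (1.37584, 1.2081, 0.2381)–(1.22056, 1.53051, 0.2381)  len=0.3579
  (v1,v4,v2) [++-] → (0.884262, 0.62446, 0.2381)–(1.185, 0, 0.2381)  len=0.6931
  (v2,v4,v5) [-+-] → (0.884262, 0.62446, 0.2381)–(0.7388, 0.9265, 0.2381)  len=0.3352
  (v3,v6,v4) [--+] → (-0.0867654, 1.82894, 0.2381)–(1.22056, 1.53051, 0.2381)  len=1.3410
  (v4,v6,v7) [+-+] → (-0.0867654, 1.82894, 0.2381)–(-0.435633, 1.90856, 0.2381)  len=0.3578
  (v4,v7,v5) [++-] → (0.0631162, 1.08071, 0.2381)–(0.7388, 0.9265, 0.2381)  len=0.6931
  (v5,v7,v8) [-+-] → (0.0631162, 1.08071, 0.2381)–(-0.2637, 1.1553, 0.2381)  len=0.3352
  (v6,v9,v7) [--+] → (-1.48399, 1.0725, 0.2381)–(-0.435633, 1.90856, 0.2381)  len=1.3409
  (v7,v9,v10) [+-+] → (-1.48399, 1.0725, 0.2381)–(-1.76374, 0.849394, 0.2381)  len=0.3578
  (v7,v10,v8) [++-] → (-0.805528, 0.723199, 0.2381)–(-0.2637, 1.1553, 0.2381)  len=0.6930
  (v8,v10,v11) [-+-] → (-0.805528, 0.723199, 0.2381)–(-1.0676, 0.5142, 0.2381)  len=0.3352
  (v9,v12,v10) [--+] → (-1.76374, -0.491514, 0.2381)–(-1.76374, 0.849394, 0.2381)  len=1.3409
  (v10,v12,v13) [+-+] → (-1.76374, -0.491514, 0.2381)–(-1.76374, -0.849394, 0.2381)  len=0.3579
  (v10,v13,v11) [++-] → (-1.0676, -0.17894, 0.2381)–(-1.0676, 0.5142, 0.2381)  len=0.6931
  (v11,v13,v14) [-+-] → (-1.0676, -0.17894, 0.2381)–(-1.0676, -0.5142, 0.2381)  len=0.3353
  (v12,v15,v13) [--+] → (-0.715388, -1.68546, 0.2381)–(-1.76374, -0.849394, 0.2381)  len=1.3409
  (v13,v15,v16) [+-+] → (-0.715388, -1.68546, 0.2381)–(-0.435633, -1.90856, 0.2381)  len=0.3578
  (v13,v16,v14) [++-] → (-0.525772, -0.946301, 0.2381)–(-1.0676, -0.5142, 0.2381)  len=0.6930
  (v14,v16,v17) [-+-] → (-0.525772, -0.946301, 0.2381)–(-0.2637, -1.1553, 0.2381)  len=0.3352
  (v15,v18,v16) [--+] → (0.871697, -1.61014, 0.2381)–(-0.435633, -1.90856, 0.2381)  len=1.3410
  (v16,v18,v19) [+-+] → (0.871697, -1.61014, 0.2381)–(1.22056, -1.53051, 0.2381)  len=0.3578
  (v16,v19,v17) [++-] → (0.411984, -1.00109, 0.2381)–(-0.2637, -1.1553, 0.2381)  len=0.6931
  (v17,v19,v20) [-+-] → (0.411984, -1.00109, 0.2381)–(0.7388, -0.9265, 0.2381)  len=0.3352
  (v18,v0,v19) [--+] → (1.80235, -0.32242, 0.2381)–(1.22056, -1.53051, 0.2381)  len=1.3409
  (v19,v0,v1) [+-+] → (1.80235, -0.32242, 0.2381)–(1.95762, 0, 0.2381)  len=0.3579
  (v19,v1,v20) [++-] → (1.03954, -0.30204, 0.2381)–(0.7388, -0.9265, 0.2381)  len=0.6931
  (v20,v1,v2) [-+-] → (1.03954, -0.30204, 0.2381)–(1.185, 0, 0.2381)  len=0.3352

Chained into 2 loop(s):
  loop 1: 14 segments, perimeter = 11.8913
  loop 2: 14 segments, perimeter = 7.1981
Total perimeter = 19.089

loops=2 perimeter=19.089
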